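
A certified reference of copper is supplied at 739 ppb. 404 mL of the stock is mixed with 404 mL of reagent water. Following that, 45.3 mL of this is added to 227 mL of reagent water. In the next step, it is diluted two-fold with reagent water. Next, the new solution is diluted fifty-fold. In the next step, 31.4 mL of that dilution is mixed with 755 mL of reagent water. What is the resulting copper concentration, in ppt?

24.5 ppt

Overall dilution factor = 2 × 6.011 × 2 × 50 × 25.04 = 3.01 × 10⁴.
739 ppb / 3.01 × 10⁴ = 0.0245 ppb = 24.5 ppt.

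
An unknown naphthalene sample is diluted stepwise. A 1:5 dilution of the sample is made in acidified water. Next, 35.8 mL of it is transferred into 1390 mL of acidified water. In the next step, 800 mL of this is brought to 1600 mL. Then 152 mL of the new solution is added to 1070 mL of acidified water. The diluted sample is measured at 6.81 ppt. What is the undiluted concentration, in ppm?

0.0218 ppm

Overall dilution factor = 5 × 39.83 × 2 × 8.039 = 3202.
Original = 6.81 ppt × 3202 = 2.18 × 10⁴ ppt = 0.0218 ppm.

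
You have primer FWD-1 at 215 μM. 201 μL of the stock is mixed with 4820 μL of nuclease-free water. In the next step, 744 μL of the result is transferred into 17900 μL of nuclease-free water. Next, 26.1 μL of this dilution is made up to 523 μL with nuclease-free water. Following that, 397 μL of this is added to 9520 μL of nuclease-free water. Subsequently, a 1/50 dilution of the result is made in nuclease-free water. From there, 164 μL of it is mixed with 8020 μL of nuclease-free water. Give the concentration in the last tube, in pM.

Overall dilution factor = 24.98 × 25.06 × 20.04 × 24.98 × 50 × 49.90 = 7.82 × 10⁸.
215 μM / 7.82 × 10⁸ = 2.75 × 10⁻⁷ μM = 0.275 pM.

0.275 pM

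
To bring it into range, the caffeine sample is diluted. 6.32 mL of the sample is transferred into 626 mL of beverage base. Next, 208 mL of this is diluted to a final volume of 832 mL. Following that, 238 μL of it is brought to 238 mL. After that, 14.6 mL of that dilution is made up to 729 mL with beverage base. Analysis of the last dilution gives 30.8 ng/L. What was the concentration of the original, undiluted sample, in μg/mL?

615 μg/mL

Overall dilution factor = 100.1 × 4 × 1000 × 49.93 = 2.00 × 10⁷.
Original = 30.8 ng/L × 2.00 × 10⁷ = 6.15 × 10⁸ ng/L = 615 μg/mL.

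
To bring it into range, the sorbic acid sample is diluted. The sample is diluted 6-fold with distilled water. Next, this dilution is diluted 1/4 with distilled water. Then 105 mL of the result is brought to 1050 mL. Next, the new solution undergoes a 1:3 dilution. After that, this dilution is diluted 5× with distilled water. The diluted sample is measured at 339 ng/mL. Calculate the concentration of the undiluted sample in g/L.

1.22 g/L

Overall dilution factor = 6 × 4 × 10 × 3 × 5 = 3600.
Original = 339 ng/mL × 3600 = 1.22 × 10⁶ ng/mL = 1.22 g/L.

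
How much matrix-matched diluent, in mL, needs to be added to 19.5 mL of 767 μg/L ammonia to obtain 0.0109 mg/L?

0.0109 mg/L = 10.9 μg/L.
V₂ = C₁V₁/C₂ = 767 × 19.5 / 10.9 = 1372 mL.
Diluent to add = V₂ − V₁ = 1372 − 19.5 = 1350 mL.

1350 mL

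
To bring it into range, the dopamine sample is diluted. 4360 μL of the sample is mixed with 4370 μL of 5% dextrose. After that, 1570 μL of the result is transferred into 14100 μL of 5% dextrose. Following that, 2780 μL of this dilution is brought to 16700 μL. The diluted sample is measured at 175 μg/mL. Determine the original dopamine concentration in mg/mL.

Overall dilution factor = 2.002 × 9.981 × 6.007 = 120.
Original = 175 μg/mL × 120 = 2.10 × 10⁴ μg/mL = 21.0 mg/mL.

21.0 mg/mL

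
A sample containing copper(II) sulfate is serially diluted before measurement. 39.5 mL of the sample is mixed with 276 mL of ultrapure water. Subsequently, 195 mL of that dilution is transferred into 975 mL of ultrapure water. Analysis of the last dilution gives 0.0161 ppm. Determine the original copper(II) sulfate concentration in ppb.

772 ppb

Overall dilution factor = 7.987 × 6 = 47.9.
Original = 0.0161 ppm × 47.9 = 0.772 ppm = 772 ppb.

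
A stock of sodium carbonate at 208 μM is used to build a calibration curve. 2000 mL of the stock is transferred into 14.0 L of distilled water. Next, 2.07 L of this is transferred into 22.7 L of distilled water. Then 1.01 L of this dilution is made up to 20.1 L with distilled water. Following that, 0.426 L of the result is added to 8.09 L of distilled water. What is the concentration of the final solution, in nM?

Overall dilution factor = 8 × 11.97 × 19.90 × 19.99 = 3.81 × 10⁴.
208 μM / 3.81 × 10⁴ = 5.46 × 10⁻³ μM = 5.46 nM.

5.46 nM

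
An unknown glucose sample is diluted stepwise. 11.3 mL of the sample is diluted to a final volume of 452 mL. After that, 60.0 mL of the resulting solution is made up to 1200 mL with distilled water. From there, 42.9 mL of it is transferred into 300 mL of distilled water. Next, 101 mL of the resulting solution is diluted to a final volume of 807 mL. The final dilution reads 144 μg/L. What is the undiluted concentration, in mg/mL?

Overall dilution factor = 40 × 20 × 7.993 × 7.990 = 5.11 × 10⁴.
Original = 144 μg/L × 5.11 × 10⁴ = 7.36 × 10⁶ μg/L = 7.36 mg/mL.

7.36 mg/mL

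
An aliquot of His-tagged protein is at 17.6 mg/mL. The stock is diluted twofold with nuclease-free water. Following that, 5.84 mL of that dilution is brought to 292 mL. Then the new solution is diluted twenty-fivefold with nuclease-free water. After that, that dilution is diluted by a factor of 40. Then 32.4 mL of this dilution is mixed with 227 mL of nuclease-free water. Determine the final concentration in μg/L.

22.0 μg/L

Overall dilution factor = 2 × 50 × 25 × 40 × 8.006 = 8.01 × 10⁵.
17.6 mg/mL / 8.01 × 10⁵ = 2.20 × 10⁻⁵ mg/mL = 22.0 μg/L.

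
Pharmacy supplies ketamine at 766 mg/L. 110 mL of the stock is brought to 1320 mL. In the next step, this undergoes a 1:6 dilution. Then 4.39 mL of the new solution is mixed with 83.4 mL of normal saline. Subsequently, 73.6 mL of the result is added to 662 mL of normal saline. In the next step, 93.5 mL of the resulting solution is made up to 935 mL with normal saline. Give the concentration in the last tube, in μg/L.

Overall dilution factor = 12 × 6 × 20.00 × 9.995 × 10 = 1.44 × 10⁵.
766 mg/L / 1.44 × 10⁵ = 5.32 × 10⁻³ mg/L = 5.32 μg/L.

5.32 μg/L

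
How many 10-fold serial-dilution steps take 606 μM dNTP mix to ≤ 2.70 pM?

Need 10ⁿ ≥ 2.24 × 10⁸, so n ≥ log(2.24 × 10⁸)/log(10) = 8.35.
Minimum whole steps: n = 9.

9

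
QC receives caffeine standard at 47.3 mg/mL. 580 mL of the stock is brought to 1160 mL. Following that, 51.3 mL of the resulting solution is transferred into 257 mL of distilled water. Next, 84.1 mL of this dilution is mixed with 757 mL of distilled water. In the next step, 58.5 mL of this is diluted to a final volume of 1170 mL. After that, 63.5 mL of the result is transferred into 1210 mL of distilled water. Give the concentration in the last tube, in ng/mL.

981 ng/mL

Overall dilution factor = 2 × 6.010 × 10.00 × 20 × 20.06 = 4.82 × 10⁴.
47.3 mg/mL / 4.82 × 10⁴ = 9.81 × 10⁻⁴ mg/mL = 981 ng/mL.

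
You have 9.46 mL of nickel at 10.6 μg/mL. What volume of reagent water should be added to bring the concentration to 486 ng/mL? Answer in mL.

486 ng/mL = 0.486 μg/mL.
V₂ = C₁V₁/C₂ = 10.6 × 9.46 / 0.486 = 206 mL.
Diluent to add = V₂ − V₁ = 206 − 9.46 = 197 mL.

197 mL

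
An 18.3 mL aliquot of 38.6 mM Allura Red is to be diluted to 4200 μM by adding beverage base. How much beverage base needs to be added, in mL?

4200 μM = 4.20 mM.
V₂ = C₁V₁/C₂ = 38.6 × 18.3 / 4.20 = 168 mL.
Diluent to add = V₂ − V₁ = 168 − 18.3 = 150 mL.

150 mL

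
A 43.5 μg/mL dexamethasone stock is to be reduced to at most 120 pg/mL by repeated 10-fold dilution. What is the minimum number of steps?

6

Need 10ⁿ ≥ 3.62 × 10⁵, so n ≥ log(3.62 × 10⁵)/log(10) = 5.56.
Minimum whole steps: n = 6.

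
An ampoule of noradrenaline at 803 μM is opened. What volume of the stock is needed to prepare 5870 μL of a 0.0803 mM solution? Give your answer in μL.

0.0803 mM = 80.3 μM.
V₁ = C₂V₂/C₁ = 80.3 × 5870 / 803 = 587 μL.

587 μL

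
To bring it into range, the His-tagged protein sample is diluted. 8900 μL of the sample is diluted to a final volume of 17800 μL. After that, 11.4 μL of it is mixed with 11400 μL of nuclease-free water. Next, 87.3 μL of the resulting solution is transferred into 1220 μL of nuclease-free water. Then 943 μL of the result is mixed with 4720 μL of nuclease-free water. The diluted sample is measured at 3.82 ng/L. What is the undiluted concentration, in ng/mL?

Overall dilution factor = 2 × 1001 × 14.97 × 6.005 = 1.80 × 10⁵.
Original = 3.82 ng/L × 1.80 × 10⁵ = 6.88 × 10⁵ ng/L = 688 ng/mL.

688 ng/mL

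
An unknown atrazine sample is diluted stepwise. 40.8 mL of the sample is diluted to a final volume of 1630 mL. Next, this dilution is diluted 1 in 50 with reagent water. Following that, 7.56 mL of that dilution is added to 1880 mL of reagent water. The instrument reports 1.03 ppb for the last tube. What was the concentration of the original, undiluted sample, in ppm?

514 ppm

Overall dilution factor = 39.95 × 50 × 249.7 = 4.99 × 10⁵.
Original = 1.03 ppb × 4.99 × 10⁵ = 5.14 × 10⁵ ppb = 514 ppm.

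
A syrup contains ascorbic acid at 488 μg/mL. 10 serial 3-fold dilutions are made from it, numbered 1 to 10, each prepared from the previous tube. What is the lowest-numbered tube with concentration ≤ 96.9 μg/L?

Tube n has concentration 488 μg/mL / 3ⁿ.
Need 3ⁿ ≥ 488 μg/mL / 96.9 μg/L = 5036, so n ≥ 7.76.
First such tube: n = 8.

tube 8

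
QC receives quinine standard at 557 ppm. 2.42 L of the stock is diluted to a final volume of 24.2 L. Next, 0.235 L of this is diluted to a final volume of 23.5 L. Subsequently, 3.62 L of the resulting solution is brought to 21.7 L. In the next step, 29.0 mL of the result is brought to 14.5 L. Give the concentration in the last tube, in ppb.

0.186 ppb

Overall dilution factor = 10 × 100 × 5.994 × 500 = 3.00 × 10⁶.
557 ppm / 3.00 × 10⁶ = 1.86 × 10⁻⁴ ppm = 0.186 ppb.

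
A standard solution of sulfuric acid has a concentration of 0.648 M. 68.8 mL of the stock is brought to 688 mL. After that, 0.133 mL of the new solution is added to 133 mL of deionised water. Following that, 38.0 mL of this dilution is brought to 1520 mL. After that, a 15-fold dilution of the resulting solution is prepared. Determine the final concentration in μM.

0.108 μM

Overall dilution factor = 10 × 1001 × 40 × 15 = 6.01 × 10⁶.
0.648 M / 6.01 × 10⁶ = 1.08 × 10⁻⁷ M = 0.108 μM.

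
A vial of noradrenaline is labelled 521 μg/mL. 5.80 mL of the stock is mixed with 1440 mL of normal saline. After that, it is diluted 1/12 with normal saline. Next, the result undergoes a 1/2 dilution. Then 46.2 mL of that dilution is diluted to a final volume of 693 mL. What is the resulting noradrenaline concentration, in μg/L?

Overall dilution factor = 249.3 × 12 × 2 × 15 = 8.97 × 10⁴.
521 μg/mL / 8.97 × 10⁴ = 5.81 × 10⁻³ μg/mL = 5.81 μg/L.

5.81 μg/L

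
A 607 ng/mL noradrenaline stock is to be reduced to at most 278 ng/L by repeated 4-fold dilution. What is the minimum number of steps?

6

Need 4ⁿ ≥ 2183, so n ≥ log(2183)/log(4) = 5.55.
Minimum whole steps: n = 6.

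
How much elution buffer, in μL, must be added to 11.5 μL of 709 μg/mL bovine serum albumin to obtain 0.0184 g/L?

0.0184 g/L = 18.4 μg/mL.
V₂ = C₁V₁/C₂ = 709 × 11.5 / 18.4 = 443 μL.
Diluent to add = V₂ − V₁ = 443 − 11.5 = 432 μL.

432 μL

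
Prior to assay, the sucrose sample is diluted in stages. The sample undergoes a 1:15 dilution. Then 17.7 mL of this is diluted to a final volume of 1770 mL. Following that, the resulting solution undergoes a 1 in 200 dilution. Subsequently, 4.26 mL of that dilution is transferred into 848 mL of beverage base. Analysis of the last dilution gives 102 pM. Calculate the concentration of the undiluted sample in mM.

6.12 mM

Overall dilution factor = 15 × 100 × 200 × 200.1 = 6.00 × 10⁷.
Original = 102 pM × 6.00 × 10⁷ = 6.12 × 10⁹ pM = 6.12 mM.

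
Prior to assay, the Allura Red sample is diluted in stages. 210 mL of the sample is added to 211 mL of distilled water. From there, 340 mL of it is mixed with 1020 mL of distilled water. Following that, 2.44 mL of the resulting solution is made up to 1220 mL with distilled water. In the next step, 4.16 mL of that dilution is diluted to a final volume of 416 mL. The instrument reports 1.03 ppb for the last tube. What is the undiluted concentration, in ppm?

Overall dilution factor = 2.005 × 4 × 500 × 100 = 4.01 × 10⁵.
Original = 1.03 ppb × 4.01 × 10⁵ = 4.13 × 10⁵ ppb = 413 ppm.

413 ppm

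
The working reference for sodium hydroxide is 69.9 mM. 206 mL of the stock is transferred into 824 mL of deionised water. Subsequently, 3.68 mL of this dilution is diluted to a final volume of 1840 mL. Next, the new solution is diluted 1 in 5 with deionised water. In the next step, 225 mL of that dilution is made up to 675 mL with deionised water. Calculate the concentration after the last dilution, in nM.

Overall dilution factor = 5 × 500 × 5 × 3 = 3.75 × 10⁴.
69.9 mM / 3.75 × 10⁴ = 1.86 × 10⁻³ mM = 1860 nM.

1860 nM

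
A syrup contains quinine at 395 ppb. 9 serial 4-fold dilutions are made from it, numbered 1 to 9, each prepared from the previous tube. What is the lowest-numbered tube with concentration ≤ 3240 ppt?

Tube n has concentration 395 ppb / 4ⁿ.
Need 4ⁿ ≥ 395 ppb / 3240 ppt = 122, so n ≥ 3.46.
First such tube: n = 4.

tube 4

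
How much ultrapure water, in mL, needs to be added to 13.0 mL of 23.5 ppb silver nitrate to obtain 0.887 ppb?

331 mL

V₂ = C₁V₁/C₂ = 23.5 × 13.0 / 0.887 = 344 mL.
Diluent to add = V₂ − V₁ = 344 − 13.0 = 331 mL.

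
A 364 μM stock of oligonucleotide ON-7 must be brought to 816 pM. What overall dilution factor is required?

Factor = C₀/C_target = 364 μM / 816 pM = 4.46 × 10⁵.

4.46 × 10⁵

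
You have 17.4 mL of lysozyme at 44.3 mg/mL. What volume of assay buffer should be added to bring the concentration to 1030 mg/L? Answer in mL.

731 mL

1030 mg/L = 1.03 mg/mL.
V₂ = C₁V₁/C₂ = 44.3 × 17.4 / 1.03 = 748 mL.
Diluent to add = V₂ − V₁ = 748 − 17.4 = 731 mL.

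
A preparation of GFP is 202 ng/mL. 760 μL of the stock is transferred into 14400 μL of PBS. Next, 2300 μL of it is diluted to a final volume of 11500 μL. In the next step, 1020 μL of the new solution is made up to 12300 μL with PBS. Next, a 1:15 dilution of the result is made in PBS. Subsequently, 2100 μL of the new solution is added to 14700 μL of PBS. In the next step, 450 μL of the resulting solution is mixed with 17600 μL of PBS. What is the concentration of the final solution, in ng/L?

Overall dilution factor = 19.95 × 5 × 12.06 × 15 × 8 × 40.11 = 5.79 × 10⁶.
202 ng/mL / 5.79 × 10⁶ = 3.49 × 10⁻⁵ ng/mL = 0.0349 ng/L.

0.0349 ng/L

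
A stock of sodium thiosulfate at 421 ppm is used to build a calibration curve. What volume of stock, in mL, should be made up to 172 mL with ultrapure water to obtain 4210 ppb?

4210 ppb = 4.21 ppm.
V₁ = C₂V₂/C₁ = 4.21 × 172 / 421 = 1.72 mL.

1.72 mL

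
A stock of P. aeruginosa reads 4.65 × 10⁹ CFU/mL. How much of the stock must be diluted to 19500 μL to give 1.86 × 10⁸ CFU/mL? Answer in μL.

V₁ = C₂V₂/C₁ = 1.86 × 10⁸ × 19500 / 4.65 × 10⁹ = 780 μL.

780 μL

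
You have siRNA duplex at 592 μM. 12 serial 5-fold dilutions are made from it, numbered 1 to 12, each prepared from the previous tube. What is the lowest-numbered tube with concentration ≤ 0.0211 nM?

tube 11

Tube n has concentration 592 μM / 5ⁿ.
Need 5ⁿ ≥ 592 μM / 0.0211 nM = 2.81 × 10⁷, so n ≥ 10.66.
First such tube: n = 11.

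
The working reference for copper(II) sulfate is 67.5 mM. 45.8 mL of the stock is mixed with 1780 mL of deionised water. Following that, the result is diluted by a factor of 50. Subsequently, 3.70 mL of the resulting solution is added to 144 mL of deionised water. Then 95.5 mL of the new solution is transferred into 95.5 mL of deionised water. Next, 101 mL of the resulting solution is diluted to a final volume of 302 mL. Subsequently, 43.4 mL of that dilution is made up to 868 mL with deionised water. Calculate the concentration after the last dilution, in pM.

7090 pM

Overall dilution factor = 39.86 × 50 × 39.92 × 2 × 2.990 × 20 = 9.52 × 10⁶.
67.5 mM / 9.52 × 10⁶ = 7.09 × 10⁻⁶ mM = 7090 pM.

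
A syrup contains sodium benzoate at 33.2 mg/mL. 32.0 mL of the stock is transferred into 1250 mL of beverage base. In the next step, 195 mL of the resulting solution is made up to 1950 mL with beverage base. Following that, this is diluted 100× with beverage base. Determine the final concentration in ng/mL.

Overall dilution factor = 40.06 × 10 × 100 = 4.01 × 10⁴.
33.2 mg/mL / 4.01 × 10⁴ = 8.29 × 10⁻⁴ mg/mL = 829 ng/mL.

829 ng/mL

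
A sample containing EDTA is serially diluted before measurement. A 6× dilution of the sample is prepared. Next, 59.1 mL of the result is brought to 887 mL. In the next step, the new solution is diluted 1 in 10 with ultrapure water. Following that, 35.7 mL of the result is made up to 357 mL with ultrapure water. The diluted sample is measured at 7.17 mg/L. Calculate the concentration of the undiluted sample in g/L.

64.6 g/L

Overall dilution factor = 6 × 15.01 × 10 × 10 = 9005.
Original = 7.17 mg/L × 9005 = 6.46 × 10⁴ mg/L = 64.6 g/L.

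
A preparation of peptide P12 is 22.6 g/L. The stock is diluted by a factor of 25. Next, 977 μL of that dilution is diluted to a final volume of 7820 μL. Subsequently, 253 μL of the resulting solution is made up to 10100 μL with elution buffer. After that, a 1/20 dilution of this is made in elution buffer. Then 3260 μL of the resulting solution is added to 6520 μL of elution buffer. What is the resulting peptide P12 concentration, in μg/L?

Overall dilution factor = 25 × 8.004 × 39.92 × 20 × 3 = 4.79 × 10⁵.
22.6 g/L / 4.79 × 10⁵ = 4.72 × 10⁻⁵ g/L = 47.2 μg/L.

47.2 μg/L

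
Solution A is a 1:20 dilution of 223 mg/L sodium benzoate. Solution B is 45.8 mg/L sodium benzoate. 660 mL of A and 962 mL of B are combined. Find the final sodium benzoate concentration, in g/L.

0.0317 g/L

C_A = 223 mg/L / 20 = 11.2 mg/L.
C_mix = (C_A·V_A + C_B·V_B)/(V_A + V_B) = (11.2×660 + 45.8×962) / 1622 = 31.7 mg/L = 0.0317 g/L.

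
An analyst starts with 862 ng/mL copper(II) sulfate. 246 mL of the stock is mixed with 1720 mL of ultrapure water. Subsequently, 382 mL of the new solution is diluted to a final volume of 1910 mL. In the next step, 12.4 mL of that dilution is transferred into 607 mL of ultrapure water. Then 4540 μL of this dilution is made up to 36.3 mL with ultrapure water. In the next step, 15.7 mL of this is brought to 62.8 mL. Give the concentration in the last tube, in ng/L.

13.5 ng/L

Overall dilution factor = 7.992 × 5 × 49.95 × 7.996 × 4 = 6.38 × 10⁴.
862 ng/mL / 6.38 × 10⁴ = 0.0135 ng/mL = 13.5 ng/L.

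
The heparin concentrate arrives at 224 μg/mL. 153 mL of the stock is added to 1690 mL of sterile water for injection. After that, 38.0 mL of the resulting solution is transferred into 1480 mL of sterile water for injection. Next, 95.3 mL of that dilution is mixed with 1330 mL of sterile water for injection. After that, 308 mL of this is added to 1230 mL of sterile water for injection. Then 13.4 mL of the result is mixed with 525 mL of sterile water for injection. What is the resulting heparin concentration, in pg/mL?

155 pg/mL

Overall dilution factor = 12.05 × 39.95 × 14.96 × 4.994 × 40.18 = 1.44 × 10⁶.
224 μg/mL / 1.44 × 10⁶ = 1.55 × 10⁻⁴ μg/mL = 155 pg/mL.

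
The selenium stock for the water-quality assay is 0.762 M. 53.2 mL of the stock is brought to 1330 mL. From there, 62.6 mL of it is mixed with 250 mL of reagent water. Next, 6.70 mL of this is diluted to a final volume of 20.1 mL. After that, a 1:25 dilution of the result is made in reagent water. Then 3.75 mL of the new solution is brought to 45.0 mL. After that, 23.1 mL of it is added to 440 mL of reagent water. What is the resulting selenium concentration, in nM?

Overall dilution factor = 25 × 4.994 × 3 × 25 × 12 × 20.05 = 2.25 × 10⁶.
0.762 M / 2.25 × 10⁶ = 3.38 × 10⁻⁷ M = 338 nM.

338 nM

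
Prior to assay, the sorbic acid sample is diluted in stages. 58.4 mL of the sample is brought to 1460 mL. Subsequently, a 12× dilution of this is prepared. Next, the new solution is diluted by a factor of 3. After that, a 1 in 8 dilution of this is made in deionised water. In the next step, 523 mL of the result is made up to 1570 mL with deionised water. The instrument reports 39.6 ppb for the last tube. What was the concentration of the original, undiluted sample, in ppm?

856 ppm

Overall dilution factor = 25 × 12 × 3 × 8 × 3.002 = 2.16 × 10⁴.
Original = 39.6 ppb × 2.16 × 10⁴ = 8.56 × 10⁵ ppb = 856 ppm.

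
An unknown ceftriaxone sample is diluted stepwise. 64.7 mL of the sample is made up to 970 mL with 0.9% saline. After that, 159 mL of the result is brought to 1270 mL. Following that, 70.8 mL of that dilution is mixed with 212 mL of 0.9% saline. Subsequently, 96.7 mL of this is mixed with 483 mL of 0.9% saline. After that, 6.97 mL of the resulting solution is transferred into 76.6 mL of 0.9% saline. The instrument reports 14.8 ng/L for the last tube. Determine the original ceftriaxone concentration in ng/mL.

Overall dilution factor = 14.99 × 7.987 × 3.994 × 5.995 × 11.99 = 3.44 × 10⁴.
Original = 14.8 ng/L × 3.44 × 10⁴ = 5.09 × 10⁵ ng/L = 509 ng/mL.

509 ng/mL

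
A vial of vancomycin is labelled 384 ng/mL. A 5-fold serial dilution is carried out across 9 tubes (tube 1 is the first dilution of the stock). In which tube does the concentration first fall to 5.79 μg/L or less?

tube 3

Tube n has concentration 384 ng/mL / 5ⁿ.
Need 5ⁿ ≥ 384 ng/mL / 5.79 μg/L = 66.3, so n ≥ 2.61.
First such tube: n = 3.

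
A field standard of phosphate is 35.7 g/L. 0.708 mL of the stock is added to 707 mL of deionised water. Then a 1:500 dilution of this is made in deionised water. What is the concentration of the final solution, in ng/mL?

71.4 ng/mL

Overall dilution factor = 999.6 × 500 = 5.00 × 10⁵.
35.7 g/L / 5.00 × 10⁵ = 7.14 × 10⁻⁵ g/L = 71.4 ng/mL.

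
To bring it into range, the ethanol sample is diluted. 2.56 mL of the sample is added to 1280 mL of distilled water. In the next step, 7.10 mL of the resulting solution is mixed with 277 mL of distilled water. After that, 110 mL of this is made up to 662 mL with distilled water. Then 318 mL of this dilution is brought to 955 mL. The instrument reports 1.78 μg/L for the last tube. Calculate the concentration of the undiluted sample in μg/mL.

645 μg/mL

Overall dilution factor = 501 × 40.01 × 6.018 × 3.003 = 3.62 × 10⁵.
Original = 1.78 μg/L × 3.62 × 10⁵ = 6.45 × 10⁵ μg/L = 645 μg/mL.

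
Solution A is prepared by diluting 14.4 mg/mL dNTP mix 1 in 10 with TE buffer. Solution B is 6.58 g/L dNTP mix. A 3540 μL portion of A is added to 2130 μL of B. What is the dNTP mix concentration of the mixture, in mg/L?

3370 mg/L

C_A = 14.4 mg/mL / 10 = 1.44 mg/mL.
C_B = 6.58 g/L = 6.58 mg/mL.
C_mix = (C_A·V_A + C_B·V_B)/(V_A + V_B) = (1.44×3540 + 6.58×2130) / 5670 = 3.37 mg/mL = 3370 mg/L.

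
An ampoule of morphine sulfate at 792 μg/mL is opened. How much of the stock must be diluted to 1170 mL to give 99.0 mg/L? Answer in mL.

146 mL

99.0 mg/L = 99.0 μg/mL.
V₁ = C₂V₂/C₁ = 99.0 × 1170 / 792 = 146 mL.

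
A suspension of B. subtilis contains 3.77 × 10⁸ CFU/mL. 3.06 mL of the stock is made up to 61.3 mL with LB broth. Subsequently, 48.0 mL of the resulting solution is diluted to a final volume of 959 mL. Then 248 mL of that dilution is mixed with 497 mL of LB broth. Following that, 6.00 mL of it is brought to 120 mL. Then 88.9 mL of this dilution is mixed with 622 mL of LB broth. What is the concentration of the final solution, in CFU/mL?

Overall dilution factor = 20.03 × 19.98 × 3.004 × 20 × 7.997 = 1.92 × 10⁵.
3.77 × 10⁸ CFU/mL / 1.92 × 10⁵ = 1960 CFU/mL.

1960 CFU/mL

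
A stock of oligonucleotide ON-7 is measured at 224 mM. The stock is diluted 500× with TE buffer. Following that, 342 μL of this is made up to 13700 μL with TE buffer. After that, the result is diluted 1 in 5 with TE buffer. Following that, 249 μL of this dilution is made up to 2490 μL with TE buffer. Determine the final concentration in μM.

0.224 μM

Overall dilution factor = 500 × 40.06 × 5 × 10 = 1.00 × 10⁶.
224 mM / 1.00 × 10⁶ = 2.24 × 10⁻⁴ mM = 0.224 μM.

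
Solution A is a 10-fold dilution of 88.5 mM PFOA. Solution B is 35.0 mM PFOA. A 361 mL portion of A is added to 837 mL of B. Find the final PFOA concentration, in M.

0.0271 M

C_A = 88.5 mM / 10 = 8.85 mM.
C_mix = (C_A·V_A + C_B·V_B)/(V_A + V_B) = (8.85×361 + 35.0×837) / 1198 = 27.1 mM = 0.0271 M.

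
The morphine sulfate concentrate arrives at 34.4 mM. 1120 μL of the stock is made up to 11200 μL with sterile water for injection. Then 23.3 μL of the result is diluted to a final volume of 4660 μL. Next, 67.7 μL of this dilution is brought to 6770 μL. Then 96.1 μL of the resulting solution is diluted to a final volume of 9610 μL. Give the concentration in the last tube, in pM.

Overall dilution factor = 10 × 200 × 100 × 100 = 2.00 × 10⁷.
34.4 mM / 2.00 × 10⁷ = 1.72 × 10⁻⁶ mM = 1720 pM.

1720 pM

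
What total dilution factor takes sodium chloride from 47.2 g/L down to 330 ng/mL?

1.43 × 10⁵

Factor = C₀/C_target = 47.2 g/L / 330 ng/mL = 1.43 × 10⁵.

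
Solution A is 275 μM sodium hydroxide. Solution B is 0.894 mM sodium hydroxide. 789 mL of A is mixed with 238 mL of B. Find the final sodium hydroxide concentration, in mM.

C_B = 0.894 mM = 894 μM.
C_mix = (C_A·V_A + C_B·V_B)/(V_A + V_B) = (275×789 + 894×238) / 1027 = 418 μM = 0.418 mM.

0.418 mM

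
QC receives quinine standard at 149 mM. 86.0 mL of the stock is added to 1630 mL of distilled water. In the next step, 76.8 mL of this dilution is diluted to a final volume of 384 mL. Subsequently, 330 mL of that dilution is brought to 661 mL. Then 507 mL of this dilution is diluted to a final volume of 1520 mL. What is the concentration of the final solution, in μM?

249 μM

Overall dilution factor = 19.95 × 5 × 2.003 × 2.998 = 599.
149 mM / 599 = 0.249 mM = 249 μM.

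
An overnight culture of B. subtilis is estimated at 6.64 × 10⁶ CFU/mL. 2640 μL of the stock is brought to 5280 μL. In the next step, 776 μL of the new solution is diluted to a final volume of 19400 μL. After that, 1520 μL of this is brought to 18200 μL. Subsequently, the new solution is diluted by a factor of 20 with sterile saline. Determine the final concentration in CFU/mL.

Overall dilution factor = 2 × 25 × 11.97 × 20 = 1.20 × 10⁴.
6.64 × 10⁶ CFU/mL / 1.20 × 10⁴ = 555 CFU/mL.

555 CFU/mL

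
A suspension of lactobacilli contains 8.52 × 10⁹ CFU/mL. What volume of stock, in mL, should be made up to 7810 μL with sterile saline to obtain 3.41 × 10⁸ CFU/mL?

V₁ = C₂V₂/C₁ = 3.41 × 10⁸ × 7810 / 8.52 × 10⁹ = 313 μL = 0.313 mL.

0.313 mL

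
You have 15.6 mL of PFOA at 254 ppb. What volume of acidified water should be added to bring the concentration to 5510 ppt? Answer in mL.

5510 ppt = 5.51 ppb.
V₂ = C₁V₁/C₂ = 254 × 15.6 / 5.51 = 719 mL.
Diluent to add = V₂ − V₁ = 719 − 15.6 = 704 mL.

704 mL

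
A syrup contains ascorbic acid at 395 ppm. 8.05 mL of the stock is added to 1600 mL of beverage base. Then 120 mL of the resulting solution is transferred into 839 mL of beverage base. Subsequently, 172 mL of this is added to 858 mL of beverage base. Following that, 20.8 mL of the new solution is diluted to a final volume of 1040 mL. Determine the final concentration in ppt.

826 ppt

Overall dilution factor = 199.8 × 7.992 × 5.988 × 50 = 4.78 × 10⁵.
395 ppm / 4.78 × 10⁵ = 8.26 × 10⁻⁴ ppm = 826 ppt.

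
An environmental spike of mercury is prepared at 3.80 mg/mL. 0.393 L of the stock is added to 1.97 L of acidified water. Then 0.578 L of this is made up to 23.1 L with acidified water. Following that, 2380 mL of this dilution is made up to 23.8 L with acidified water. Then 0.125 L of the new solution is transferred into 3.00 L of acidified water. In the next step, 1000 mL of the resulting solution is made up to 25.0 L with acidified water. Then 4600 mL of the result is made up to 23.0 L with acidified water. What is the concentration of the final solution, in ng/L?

Overall dilution factor = 6.013 × 39.97 × 10 × 25 × 25 × 5 = 7.51 × 10⁶.
3.80 mg/mL / 7.51 × 10⁶ = 5.06 × 10⁻⁷ mg/mL = 506 ng/L.

506 ng/L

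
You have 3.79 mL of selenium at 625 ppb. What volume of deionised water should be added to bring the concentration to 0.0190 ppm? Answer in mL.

121 mL

0.0190 ppm = 19.0 ppb.
V₂ = C₁V₁/C₂ = 625 × 3.79 / 19.0 = 125 mL.
Diluent to add = V₂ − V₁ = 125 − 3.79 = 121 mL.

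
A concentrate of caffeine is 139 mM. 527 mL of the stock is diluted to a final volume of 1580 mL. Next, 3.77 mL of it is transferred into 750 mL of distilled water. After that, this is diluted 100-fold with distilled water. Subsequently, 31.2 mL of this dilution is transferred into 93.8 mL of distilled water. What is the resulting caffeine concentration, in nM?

Overall dilution factor = 2.998 × 199.9 × 100 × 4.006 = 2.40 × 10⁵.
139 mM / 2.40 × 10⁵ = 5.79 × 10⁻⁴ mM = 579 nM.

579 nM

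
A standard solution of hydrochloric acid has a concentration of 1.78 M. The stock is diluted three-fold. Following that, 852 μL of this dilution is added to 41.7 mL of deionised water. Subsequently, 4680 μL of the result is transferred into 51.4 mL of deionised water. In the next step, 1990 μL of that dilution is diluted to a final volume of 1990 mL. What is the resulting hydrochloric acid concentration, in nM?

Overall dilution factor = 3 × 49.94 × 11.98 × 1000 = 1.80 × 10⁶.
1.78 M / 1.80 × 10⁶ = 9.91 × 10⁻⁷ M = 991 nM.

991 nM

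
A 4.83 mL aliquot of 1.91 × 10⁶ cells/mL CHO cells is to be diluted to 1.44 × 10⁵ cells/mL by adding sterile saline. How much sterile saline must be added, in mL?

59.2 mL

V₂ = C₁V₁/C₂ = 1.91 × 10⁶ × 4.83 / 1.44 × 10⁵ = 64.1 mL.
Diluent to add = V₂ − V₁ = 64.1 − 4.83 = 59.2 mL.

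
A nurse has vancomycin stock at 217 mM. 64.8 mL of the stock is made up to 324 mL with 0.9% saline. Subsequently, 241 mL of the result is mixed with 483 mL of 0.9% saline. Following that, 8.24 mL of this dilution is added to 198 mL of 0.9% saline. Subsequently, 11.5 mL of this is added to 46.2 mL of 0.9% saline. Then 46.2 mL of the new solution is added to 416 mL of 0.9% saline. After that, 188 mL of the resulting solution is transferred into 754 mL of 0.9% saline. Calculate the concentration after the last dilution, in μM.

2.29 μM

Overall dilution factor = 5 × 3.004 × 25.03 × 5.017 × 10.00 × 5.011 = 9.46 × 10⁴.
217 mM / 9.46 × 10⁴ = 2.29 × 10⁻³ mM = 2.29 μM.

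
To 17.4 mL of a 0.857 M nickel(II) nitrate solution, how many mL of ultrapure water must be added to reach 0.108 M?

121 mL

V₂ = C₁V₁/C₂ = 0.857 × 17.4 / 0.108 = 138 mL.
Diluent to add = V₂ − V₁ = 138 − 17.4 = 121 mL.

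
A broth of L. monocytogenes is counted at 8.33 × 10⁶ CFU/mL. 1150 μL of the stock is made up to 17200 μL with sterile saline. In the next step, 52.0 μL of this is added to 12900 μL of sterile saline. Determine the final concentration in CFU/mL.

2240 CFU/mL

Overall dilution factor = 14.96 × 249.1 = 3725.
8.33 × 10⁶ CFU/mL / 3725 = 2240 CFU/mL.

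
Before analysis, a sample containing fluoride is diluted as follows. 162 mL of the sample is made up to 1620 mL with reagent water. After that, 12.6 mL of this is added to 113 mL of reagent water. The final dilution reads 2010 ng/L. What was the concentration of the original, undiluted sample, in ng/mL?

200 ng/mL

Overall dilution factor = 10 × 9.968 = 99.7.
Original = 2010 ng/L × 99.7 = 2.00 × 10⁵ ng/L = 200 ng/mL.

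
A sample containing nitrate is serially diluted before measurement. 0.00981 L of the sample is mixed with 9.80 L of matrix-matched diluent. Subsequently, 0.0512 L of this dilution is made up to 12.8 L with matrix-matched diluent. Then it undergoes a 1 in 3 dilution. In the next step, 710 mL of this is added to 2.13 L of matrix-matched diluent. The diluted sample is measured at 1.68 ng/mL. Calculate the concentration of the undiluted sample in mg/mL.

Overall dilution factor = 1000.0 × 250 × 3 × 4 = 3.00 × 10⁶.
Original = 1.68 ng/mL × 3.00 × 10⁶ = 5.04 × 10⁶ ng/mL = 5.04 mg/mL.

5.04 mg/mL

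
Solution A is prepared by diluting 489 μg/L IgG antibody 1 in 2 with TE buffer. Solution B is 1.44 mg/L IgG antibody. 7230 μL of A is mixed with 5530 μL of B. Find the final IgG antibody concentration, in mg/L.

C_A = 489 μg/L / 2 = 244 μg/L.
C_B = 1.44 mg/L = 1440 μg/L.
C_mix = (C_A·V_A + C_B·V_B)/(V_A + V_B) = (244×7230 + 1440×5530) / 12760 = 763 μg/L = 0.763 mg/L.

0.763 mg/L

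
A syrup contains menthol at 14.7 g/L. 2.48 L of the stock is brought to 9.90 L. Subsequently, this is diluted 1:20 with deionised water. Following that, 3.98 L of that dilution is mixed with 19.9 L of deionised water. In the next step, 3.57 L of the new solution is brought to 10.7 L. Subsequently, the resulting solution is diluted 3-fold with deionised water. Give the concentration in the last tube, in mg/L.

3.41 mg/L

Overall dilution factor = 3.992 × 20 × 6 × 2.997 × 3 = 4307.
14.7 g/L / 4307 = 3.41 × 10⁻³ g/L = 3.41 mg/L.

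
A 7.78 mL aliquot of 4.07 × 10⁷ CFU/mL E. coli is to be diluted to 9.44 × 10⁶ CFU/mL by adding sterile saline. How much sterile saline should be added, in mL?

V₂ = C₁V₁/C₂ = 4.07 × 10⁷ × 7.78 / 9.44 × 10⁶ = 33.5 mL.
Diluent to add = V₂ − V₁ = 33.5 − 7.78 = 25.8 mL.

25.8 mL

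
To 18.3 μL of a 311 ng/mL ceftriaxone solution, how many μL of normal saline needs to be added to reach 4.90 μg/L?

1140 μL

4.90 μg/L = 4.90 ng/mL.
V₂ = C₁V₁/C₂ = 311 × 18.3 / 4.90 = 1161 μL.
Diluent to add = V₂ − V₁ = 1161 − 18.3 = 1140 μL.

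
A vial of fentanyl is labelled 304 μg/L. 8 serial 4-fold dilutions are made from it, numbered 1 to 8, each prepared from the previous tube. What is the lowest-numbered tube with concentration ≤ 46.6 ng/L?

tube 7

Tube n has concentration 304 μg/L / 4ⁿ.
Need 4ⁿ ≥ 304 μg/L / 46.6 ng/L = 6524, so n ≥ 6.34.
First such tube: n = 7.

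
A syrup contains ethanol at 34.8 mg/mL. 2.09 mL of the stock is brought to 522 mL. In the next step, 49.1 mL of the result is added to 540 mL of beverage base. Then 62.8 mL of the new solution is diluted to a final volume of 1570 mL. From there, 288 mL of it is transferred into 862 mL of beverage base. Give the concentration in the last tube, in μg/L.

Overall dilution factor = 249.8 × 12.00 × 25 × 3.993 = 2.99 × 10⁵.
34.8 mg/mL / 2.99 × 10⁵ = 1.16 × 10⁻⁴ mg/mL = 116 μg/L.

116 μg/L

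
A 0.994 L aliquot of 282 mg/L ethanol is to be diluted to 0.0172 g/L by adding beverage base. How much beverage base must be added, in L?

0.0172 g/L = 17.2 mg/L.
V₂ = C₁V₁/C₂ = 282 × 0.994 / 17.2 = 16.3 L.
Diluent to add = V₂ − V₁ = 16.3 − 0.994 = 15.3 L.

15.3 L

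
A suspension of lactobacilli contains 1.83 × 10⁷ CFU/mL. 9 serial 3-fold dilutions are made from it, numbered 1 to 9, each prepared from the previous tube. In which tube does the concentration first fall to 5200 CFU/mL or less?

tube 8

Tube n has concentration 1.83 × 10⁷ CFU/mL / 3ⁿ.
Need 3ⁿ ≥ 1.83 × 10⁷ CFU/mL / 5200 CFU/mL = 3519, so n ≥ 7.43.
First such tube: n = 8.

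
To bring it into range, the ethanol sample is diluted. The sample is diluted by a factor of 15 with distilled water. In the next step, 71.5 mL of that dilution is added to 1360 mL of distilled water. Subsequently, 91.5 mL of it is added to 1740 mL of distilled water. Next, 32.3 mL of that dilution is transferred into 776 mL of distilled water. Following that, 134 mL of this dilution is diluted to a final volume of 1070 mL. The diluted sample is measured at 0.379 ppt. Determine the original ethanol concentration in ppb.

Overall dilution factor = 15 × 20.02 × 20.02 × 25.02 × 7.985 = 1.20 × 10⁶.
Original = 0.379 ppt × 1.20 × 10⁶ = 4.55 × 10⁵ ppt = 455 ppb.

455 ppb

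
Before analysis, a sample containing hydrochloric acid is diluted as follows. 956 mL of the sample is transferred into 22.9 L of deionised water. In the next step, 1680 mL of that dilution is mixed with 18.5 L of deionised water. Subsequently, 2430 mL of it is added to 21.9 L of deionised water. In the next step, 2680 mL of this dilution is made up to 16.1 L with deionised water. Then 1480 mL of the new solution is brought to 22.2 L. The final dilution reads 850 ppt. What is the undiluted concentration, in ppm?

Overall dilution factor = 24.95 × 12.01 × 10.01 × 6.007 × 15 = 2.70 × 10⁵.
Original = 850 ppt × 2.70 × 10⁵ = 2.30 × 10⁸ ppt = 230 ppm.

230 ppm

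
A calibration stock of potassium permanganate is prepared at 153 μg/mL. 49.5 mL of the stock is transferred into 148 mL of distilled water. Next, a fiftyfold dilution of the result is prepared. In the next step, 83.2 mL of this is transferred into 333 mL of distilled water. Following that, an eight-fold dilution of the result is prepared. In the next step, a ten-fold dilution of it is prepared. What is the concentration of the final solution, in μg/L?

1.92 μg/L

Overall dilution factor = 3.990 × 50 × 5.002 × 8 × 10 = 7.98 × 10⁴.
153 μg/mL / 7.98 × 10⁴ = 1.92 × 10⁻³ μg/mL = 1.92 μg/L.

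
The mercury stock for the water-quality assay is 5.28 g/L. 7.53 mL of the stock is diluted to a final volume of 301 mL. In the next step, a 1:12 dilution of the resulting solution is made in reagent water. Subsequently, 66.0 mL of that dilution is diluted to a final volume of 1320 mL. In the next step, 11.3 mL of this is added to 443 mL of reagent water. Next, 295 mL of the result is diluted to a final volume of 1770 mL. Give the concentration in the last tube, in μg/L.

Overall dilution factor = 39.97 × 12 × 20 × 40.20 × 6 = 2.31 × 10⁶.
5.28 g/L / 2.31 × 10⁶ = 2.28 × 10⁻⁶ g/L = 2.28 μg/L.

2.28 μg/L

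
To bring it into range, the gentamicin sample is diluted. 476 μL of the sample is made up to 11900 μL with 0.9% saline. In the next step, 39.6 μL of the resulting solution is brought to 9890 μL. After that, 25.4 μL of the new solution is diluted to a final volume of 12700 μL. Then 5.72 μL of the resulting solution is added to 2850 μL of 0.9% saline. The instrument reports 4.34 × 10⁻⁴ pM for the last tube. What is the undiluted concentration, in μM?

0.676 μM

Overall dilution factor = 25 × 249.7 × 500 × 499.3 = 1.56 × 10⁹.
Original = 4.34 × 10⁻⁴ pM × 1.56 × 10⁹ = 6.76 × 10⁵ pM = 0.676 μM.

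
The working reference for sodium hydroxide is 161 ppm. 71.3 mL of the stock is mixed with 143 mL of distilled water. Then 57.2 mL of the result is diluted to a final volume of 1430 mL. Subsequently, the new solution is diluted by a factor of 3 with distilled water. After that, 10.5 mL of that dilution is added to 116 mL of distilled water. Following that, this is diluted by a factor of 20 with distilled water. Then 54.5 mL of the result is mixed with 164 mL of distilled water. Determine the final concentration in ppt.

Overall dilution factor = 3.006 × 25 × 3 × 12.05 × 20 × 4.009 = 2.18 × 10⁵.
161 ppm / 2.18 × 10⁵ = 7.39 × 10⁻⁴ ppm = 739 ppt.

739 ppt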